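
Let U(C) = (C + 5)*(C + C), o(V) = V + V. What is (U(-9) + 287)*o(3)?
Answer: 2154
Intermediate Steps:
o(V) = 2*V
U(C) = 2*C*(5 + C) (U(C) = (5 + C)*(2*C) = 2*C*(5 + C))
(U(-9) + 287)*o(3) = (2*(-9)*(5 - 9) + 287)*(2*3) = (2*(-9)*(-4) + 287)*6 = (72 + 287)*6 = 359*6 = 2154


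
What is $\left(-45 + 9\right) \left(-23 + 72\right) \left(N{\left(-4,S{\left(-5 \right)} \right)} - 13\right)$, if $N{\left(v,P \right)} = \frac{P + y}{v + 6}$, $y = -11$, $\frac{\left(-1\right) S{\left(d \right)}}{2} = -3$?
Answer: $27342$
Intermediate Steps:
$S{\left(d \right)} = 6$ ($S{\left(d \right)} = \left(-2\right) \left(-3\right) = 6$)
$N{\left(v,P \right)} = \frac{-11 + P}{6 + v}$ ($N{\left(v,P \right)} = \frac{P - 11}{v + 6} = \frac{-11 + P}{6 + v}$)
$\left(-45 + 9\right) \left(-23 + 72\right) \left(N{\left(-4,S{\left(-5 \right)} \right)} - 13\right) = \left(-45 + 9\right) \left(-23 + 72\right) \left(\frac{-11 + 6}{6 - 4} - 13\right) = \left(-36\right) 49 \left(\frac{1}{2} \left(-5\right) - 13\right) = - 1764 \left(\frac{1}{2} \left(-5\right) - 13\right) = - 1764 \left(- \frac{5}{2} - 13\right) = \left(-1764\right) \left(- \frac{31}{2}\right) = 27342$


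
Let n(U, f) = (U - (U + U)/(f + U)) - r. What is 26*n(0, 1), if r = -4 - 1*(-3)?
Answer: 26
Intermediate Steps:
r = -1 (r = -4 + 3 = -1)
n(U, f) = 1 + U - 2*U/(U + f) (n(U, f) = (U - (U + U)/(f + U)) - 1*(-1) = (U - 2*U/(U + f)) + 1 = 1 + U - 2*U/(U + f))
26*n(0, 1) = 26*((1 + 0² - 1*0 + 0*1)/(0 + 1)) = 26*((1 + 0 + 0 + 0)/1) = 26*(1*1) = 26*1 = 26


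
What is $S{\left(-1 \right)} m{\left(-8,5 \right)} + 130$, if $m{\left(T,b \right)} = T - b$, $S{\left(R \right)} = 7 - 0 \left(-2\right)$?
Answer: $39$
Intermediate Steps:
$S{\left(R \right)} = 7$ ($S{\left(R \right)} = 7 - 0 = 7 + 0 = 7$)
$S{\left(-1 \right)} m{\left(-8,5 \right)} + 130 = 7 \left(-8 - 5\right) + 130 = 7 \left(-13\right) + 130 = -91 + 130 = 39$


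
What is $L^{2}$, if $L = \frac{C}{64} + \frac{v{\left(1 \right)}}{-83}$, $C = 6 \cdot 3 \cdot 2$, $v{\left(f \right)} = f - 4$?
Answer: $\frac{632025}{1763584} \approx 0.35838$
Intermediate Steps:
$v{\left(f \right)} = -4 + f$
$C = 36$ ($C = 18 \cdot 2 = 36$)
$L = \frac{795}{1328}$ ($L = \frac{36}{64} + \frac{-4 + 1}{-83} = 36 \cdot \frac{1}{64} - - \frac{3}{83} = \frac{9}{16} + \frac{3}{83} = \frac{795}{1328} \approx 0.59864$)
$L^{2} = \left(\frac{795}{1328}\right)^{2} = \frac{632025}{1763584}$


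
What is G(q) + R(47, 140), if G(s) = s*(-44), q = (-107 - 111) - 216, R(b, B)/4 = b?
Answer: 19284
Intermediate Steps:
R(b, B) = 4*b
q = -434 (q = -218 - 216 = -434)
G(s) = -44*s
G(q) + R(47, 140) = -44*(-434) + 4*47 = 19096 + 188 = 19284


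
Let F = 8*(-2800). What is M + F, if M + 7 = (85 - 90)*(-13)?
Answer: -22342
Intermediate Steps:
F = -22400
M = 58 (M = -7 + (85 - 90)*(-13) = -7 - 5*(-13) = -7 + 65 = 58)
M + F = 58 - 22400 = -22342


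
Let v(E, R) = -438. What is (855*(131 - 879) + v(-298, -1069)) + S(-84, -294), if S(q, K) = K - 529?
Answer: -640801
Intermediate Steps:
S(q, K) = -529 + K
(855*(131 - 879) + v(-298, -1069)) + S(-84, -294) = (855*(131 - 879) - 438) + (-529 - 294) = (855*(-748) - 438) - 823 = (-639540 - 438) - 823 = -639978 - 823 = -640801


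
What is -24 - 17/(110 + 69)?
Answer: -4313/179 ≈ -24.095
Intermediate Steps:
-24 - 17/(110 + 69) = -24 - 17/179 = -4313/179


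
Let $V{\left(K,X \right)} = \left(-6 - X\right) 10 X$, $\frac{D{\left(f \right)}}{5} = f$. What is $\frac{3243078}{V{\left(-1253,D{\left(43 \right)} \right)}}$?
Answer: $- \frac{1621539}{237575} \approx -6.8254$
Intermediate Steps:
$D{\left(f \right)} = 5 f$
$V{\left(K,X \right)} = X \left(-60 - 10 X\right)$ ($V{\left(K,X \right)} = \left(-60 - 10 X\right) X = X \left(-60 - 10 X\right)$)
$\frac{3243078}{V{\left(-1253,D{\left(43 \right)} \right)}} = \frac{3243078}{\left(-10\right) 5 \cdot 43 \left(6 + 5 \cdot 43\right)} = \frac{3243078}{\left(-10\right) 215 \left(6 + 215\right)} = \frac{3243078}{\left(-10\right) 215 \cdot 221} = \frac{3243078}{-475150} = 3243078 \left(- \frac{1}{475150}\right) = - \frac{1621539}{237575}$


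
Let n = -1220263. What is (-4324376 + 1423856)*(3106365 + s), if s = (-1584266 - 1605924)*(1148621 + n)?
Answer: -662927473643639400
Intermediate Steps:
s = 228551591980 (s = (-1584266 - 1605924)*(1148621 - 1220263) = -3190190*(-71642) = 228551591980)
(-4324376 + 1423856)*(3106365 + s) = (-4324376 + 1423856)*(3106365 + 228551591980) = -2900520*228554698345 = -662927473643639400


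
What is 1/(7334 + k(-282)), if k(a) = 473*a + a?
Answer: -1/126334 ≈ -7.9155e-6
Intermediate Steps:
k(a) = 474*a
1/(7334 + k(-282)) = 1/(7334 + 474*(-282)) = 1/(7334 - 133668) = 1/(-126334) = -1/126334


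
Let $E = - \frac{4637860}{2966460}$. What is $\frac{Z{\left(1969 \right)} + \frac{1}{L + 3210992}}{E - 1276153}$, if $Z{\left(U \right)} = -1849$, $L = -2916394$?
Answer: $\frac{80793273627423}{55762414831568576} \approx 0.0014489$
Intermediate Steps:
$E = - \frac{231893}{148323}$ ($E = \left(-4637860\right) \frac{1}{2966460} = - \frac{231893}{148323} \approx -1.5634$)
$\frac{Z{\left(1969 \right)} + \frac{1}{L + 3210992}}{E - 1276153} = \frac{-1849 + \frac{1}{-2916394 + 3210992}}{- \frac{231893}{148323} - 1276153} = \frac{-1849 + \frac{1}{294598}}{- \frac{189283073312}{148323}} = \left(-1849 + \frac{1}{294598}\right) \left(- \frac{148323}{189283073312}\right) = \left(- \frac{544711701}{294598}\right) \left(- \frac{148323}{189283073312}\right) = \frac{80793273627423}{55762414831568576}$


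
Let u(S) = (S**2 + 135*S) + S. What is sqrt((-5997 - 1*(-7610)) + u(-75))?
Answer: I*sqrt(2962) ≈ 54.424*I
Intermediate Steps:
u(S) = S**2 + 136*S
sqrt((-5997 - 1*(-7610)) + u(-75)) = sqrt((-5997 - 1*(-7610)) - 75*(136 - 75)) = sqrt((-5997 + 7610) - 75*61) = sqrt(1613 - 4575) = sqrt(-2962) = I*sqrt(2962)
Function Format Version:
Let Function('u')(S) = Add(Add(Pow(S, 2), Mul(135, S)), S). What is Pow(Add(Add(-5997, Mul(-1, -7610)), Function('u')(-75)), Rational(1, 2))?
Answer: Mul(I, Pow(2962, Rational(1, 2))) ≈ Mul(54.424, I)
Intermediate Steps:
Function('u')(S) = Add(Pow(S, 2), Mul(136, S))
Pow(Add(Add(-5997, Mul(-1, -7610)), Function('u')(-75)), Rational(1, 2)) = Pow(Add(Add(-5997, Mul(-1, -7610)), Mul(-75, Add(136, -75))), Rational(1, 2)) = Pow(Add(Add(-5997, 7610), Mul(-75, 61)), Rational(1, 2)) = Pow(Add(1613, -4575), Rational(1, 2)) = Pow(-2962, Rational(1, 2)) = Mul(I, Pow(2962, Rational(1, 2)))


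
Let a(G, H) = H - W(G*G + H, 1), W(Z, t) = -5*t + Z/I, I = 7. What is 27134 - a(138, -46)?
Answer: 29889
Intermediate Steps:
W(Z, t) = -5*t + Z/7
a(G, H) = 5 - G²/7 + 6*H/7 (a(G, H) = H - (-5*1 + (G*G + H)/7) = H - (-5 + (G² + H)/7) = H - (-5 + (H + G²)/7) = H - (-5 + (H/7 + G²/7)) = H - (-5 + H/7 + G²/7) = H + (5 - H/7 - G²/7) = 5 - G²/7 + 6*H/7)
27134 - a(138, -46) = 27134 - (5 - ⅐*138² + (6/7)*(-46)) = 27134 - (5 - ⅐*19044 - 276/7) = 27134 - (5 - 19044/7 - 276/7) = 27134 - 1*(-2755) = 27134 + 2755 = 29889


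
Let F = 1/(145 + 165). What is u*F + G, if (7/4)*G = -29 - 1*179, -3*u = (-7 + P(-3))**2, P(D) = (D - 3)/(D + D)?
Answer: -129002/1085 ≈ -118.90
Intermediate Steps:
P(D) = (-3 + D)/(2*D) (P(D) = (-3 + D)/((2*D)) = (-3 + D)*(1/(2*D)) = (-3 + D)/(2*D))
u = -12 (u = -(-7 + (1/2)*(-3 - 3)/(-3))**2/3 = -(-7 + (1/2)*(-1/3)*(-6))**2/3 = -(-7 + 1)**2/3 = -1/3*(-6)**2 = -1/3*36 = -12)
G = -832/7 (G = 4*(-29 - 1*179)/7 = 4*(-29 - 179)/7 = (4/7)*(-208) = -832/7 ≈ -118.86)
F = 1/310 ≈ 0.0032258
u*F + G = -12*1/310 - 832/7 = -6/155 - 832/7 = -129002/1085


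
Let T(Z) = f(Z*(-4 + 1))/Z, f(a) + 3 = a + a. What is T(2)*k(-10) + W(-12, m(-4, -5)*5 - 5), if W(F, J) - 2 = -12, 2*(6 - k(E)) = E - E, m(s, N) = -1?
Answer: -55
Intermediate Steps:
k(E) = 6 (k(E) = 6 - (E - E)/2 = 6 - ½*0 = 6 + 0 = 6)
f(a) = -3 + 2*a (f(a) = -3 + (a + a) = -3 + 2*a)
W(F, J) = -10 (W(F, J) = 2 - 12 = -10)
T(Z) = (-3 - 6*Z)/Z (T(Z) = (-3 + 2*(Z*(-4 + 1)))/Z = (-3 + 2*(Z*(-3)))/Z = (-3 + 2*(-3*Z))/Z = (-3 - 6*Z)/Z)
T(2)*k(-10) + W(-12, m(-4, -5)*5 - 5) = (-6 - 3/2)*6 - 10 = -15/2*6 - 10 = -45 - 10 = -55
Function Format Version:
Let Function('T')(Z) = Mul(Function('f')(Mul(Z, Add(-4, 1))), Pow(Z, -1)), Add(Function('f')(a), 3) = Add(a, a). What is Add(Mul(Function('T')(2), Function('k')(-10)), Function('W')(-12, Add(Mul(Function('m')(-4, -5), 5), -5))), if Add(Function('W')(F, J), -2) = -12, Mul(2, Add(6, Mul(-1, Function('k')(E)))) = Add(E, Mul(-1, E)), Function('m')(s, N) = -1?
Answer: -55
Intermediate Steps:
Function('k')(E) = 6 (Function('k')(E) = Add(6, Mul(Rational(-1, 2), Add(E, Mul(-1, E)))) = Add(6, Mul(Rational(-1, 2), 0)) = Add(6, 0) = 6)
Function('f')(a) = Add(-3, Mul(2, a)) (Function('f')(a) = Add(-3, Add(a, a)) = Add(-3, Mul(2, a)))
Function('W')(F, J) = -10 (Function('W')(F, J) = Add(2, -12) = -10)
Function('T')(Z) = Mul(Pow(Z, -1), Add(-3, Mul(-6, Z))) (Function('T')(Z) = Mul(Add(-3, Mul(2, Mul(Z, Add(-4, 1)))), Pow(Z, -1)) = Mul(Add(-3, Mul(2, Mul(Z, -3))), Pow(Z, -1)) = Mul(Add(-3, Mul(2, Mul(-3, Z))), Pow(Z, -1)) = Mul(Add(-3, Mul(-6, Z)), Pow(Z, -1)) = Mul(Pow(Z, -1), Add(-3, Mul(-6, Z))))
Add(Mul(Function('T')(2), Function('k')(-10)), Function('W')(-12, Add(Mul(Function('m')(-4, -5), 5), -5))) = Add(Mul(Add(-6, Mul(-3, Pow(2, -1))), 6), -10) = Add(Mul(Add(-6, Mul(-3, Rational(1, 2))), 6), -10) = Add(Mul(Add(-6, Rational(-3, 2)), 6), -10) = Add(Mul(Rational(-15, 2), 6), -10) = Add(-45, -10) = -55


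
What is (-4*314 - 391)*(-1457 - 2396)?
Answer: 6345891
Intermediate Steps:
(-4*314 - 391)*(-1457 - 2396) = (-1256 - 391)*(-3853) = -1647*(-3853) = 6345891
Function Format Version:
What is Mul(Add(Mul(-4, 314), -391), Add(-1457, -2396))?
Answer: 6345891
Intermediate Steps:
Mul(Add(Mul(-4, 314), -391), Add(-1457, -2396)) = Mul(Add(-1256, -391), -3853) = Mul(-1647, -3853) = 6345891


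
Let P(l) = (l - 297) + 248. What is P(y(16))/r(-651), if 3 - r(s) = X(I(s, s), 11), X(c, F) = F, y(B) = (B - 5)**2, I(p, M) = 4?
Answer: -9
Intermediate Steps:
y(B) = (-5 + B)**2
r(s) = -8 (r(s) = 3 - 1*11 = 3 - 11 = -8)
P(l) = -49 + l (P(l) = (-297 + l) + 248 = -49 + l)
P(y(16))/r(-651) = (-49 + (-5 + 16)**2)/(-8) = (-49 + 11**2)*(-1/8) = (-49 + 121)*(-1/8) = 72*(-1/8) = -9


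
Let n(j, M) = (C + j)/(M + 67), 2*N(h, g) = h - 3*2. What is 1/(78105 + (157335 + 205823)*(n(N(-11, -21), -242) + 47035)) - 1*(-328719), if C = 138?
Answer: 140370786366774013/427023647452 ≈ 3.2872e+5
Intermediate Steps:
N(h, g) = -3 + h/2 (N(h, g) = (h - 3*2)/2 = (h - 6)/2 = (-6 + h)/2 = -3 + h/2)
n(j, M) = (138 + j)/(67 + M) (n(j, M) = (138 + j)/(M + 67) = (138 + j)/(67 + M))
1/(78105 + (157335 + 205823)*(n(N(-11, -21), -242) + 47035)) - 1*(-328719) = 1/(78105 + (157335 + 205823)*((138 + (-3 + (½)*(-11)))/(67 - 242) + 47035)) - 1*(-328719) = 1/(78105 + 363158*((138 + (-3 - 11/2))/(-175) + 47035)) + 328719 = 1/(78105 + 363158*(-(138 - 17/2)/175 + 47035)) + 328719 = 1/(78105 + 363158*(-1/175*259/2 + 47035)) + 328719 = 1/(78105 + 363158*(-37/50 + 47035)) + 328719 = 1/(78105 + 363158*(2351713/50)) + 328719 = 1/(78105 + 427021694827/25) + 328719 = 1/(427023647452/25) + 328719 = 25/427023647452 + 328719 = 140370786366774013/427023647452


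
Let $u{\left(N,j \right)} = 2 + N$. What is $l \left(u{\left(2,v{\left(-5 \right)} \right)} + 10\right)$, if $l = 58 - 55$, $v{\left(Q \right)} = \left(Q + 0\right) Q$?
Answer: $42$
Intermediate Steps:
$v{\left(Q \right)} = Q^{2}$ ($v{\left(Q \right)} = Q Q = Q^{2}$)
$l = 3$ ($l = 58 - 55 = 3$)
$l \left(u{\left(2,v{\left(-5 \right)} \right)} + 10\right) = 3 \left(\left(2 + 2\right) + 10\right) = 3 \left(4 + 10\right) = 3 \cdot 14 = 42$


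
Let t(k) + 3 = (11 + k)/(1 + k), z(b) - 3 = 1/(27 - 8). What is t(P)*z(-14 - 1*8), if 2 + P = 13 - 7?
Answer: 0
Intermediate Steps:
z(b) = 58/19 (z(b) = 3 + 1/(27 - 8) = 3 + 1/19 = 58/19)
P = 4 (P = -2 + (13 - 7) = -2 + 6 = 4)
t(k) = -3 + (11 + k)/(1 + k)
t(P)*z(-14 - 1*8) = (2*(4 - 1*4)/(1 + 4))*(58/19) = (2*(4 - 4)/5)*(58/19) = (2*(⅕)*0)*(58/19) = 0*(58/19) = 0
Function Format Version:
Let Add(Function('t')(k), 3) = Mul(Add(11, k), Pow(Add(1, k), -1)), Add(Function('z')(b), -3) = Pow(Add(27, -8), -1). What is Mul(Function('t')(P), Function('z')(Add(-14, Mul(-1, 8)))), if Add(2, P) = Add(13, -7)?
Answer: 0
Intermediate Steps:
Function('z')(b) = Rational(58, 19) (Function('z')(b) = Add(3, Pow(Add(27, -8), -1)) = Add(3, Pow(19, -1)) = Add(3, Rational(1, 19)) = Rational(58, 19))
P = 4 (P = Add(-2, Add(13, -7)) = Add(-2, 6) = 4)
Function('t')(k) = Add(-3, Mul(Pow(Add(1, k), -1), Add(11, k))) (Function('t')(k) = Add(-3, Mul(Add(11, k), Pow(Add(1, k), -1))) = Add(-3, Mul(Pow(Add(1, k), -1), Add(11, k))))
Mul(Function('t')(P), Function('z')(Add(-14, Mul(-1, 8)))) = Mul(Mul(2, Pow(Add(1, 4), -1), Add(4, Mul(-1, 4))), Rational(58, 19)) = Mul(Mul(2, Pow(5, -1), Add(4, -4)), Rational(58, 19)) = Mul(Mul(2, Rational(1, 5), 0), Rational(58, 19)) = Mul(0, Rational(58, 19)) = 0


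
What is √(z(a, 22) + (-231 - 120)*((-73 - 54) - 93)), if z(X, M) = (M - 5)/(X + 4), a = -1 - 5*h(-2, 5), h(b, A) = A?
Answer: √37374106/22 ≈ 277.88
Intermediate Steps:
a = -26 (a = -1 - 5*5 = -1 - 25 = -26)
z(X, M) = (-5 + M)/(4 + X)
√(z(a, 22) + (-231 - 120)*((-73 - 54) - 93)) = √((-5 + 22)/(4 - 26) + (-231 - 120)*((-73 - 54) - 93)) = √(17/(-22) - 351*(-127 - 93)) = √(-1/22*17 - 351*(-220)) = √(-17/22 + 77220) = √(1698823/22) = √37374106/22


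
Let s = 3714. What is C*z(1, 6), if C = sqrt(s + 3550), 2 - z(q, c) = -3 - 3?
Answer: 32*sqrt(454) ≈ 681.83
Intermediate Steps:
z(q, c) = 8 (z(q, c) = 2 - (-3 - 3) = 2 - 1*(-6) = 2 + 6 = 8)
C = 4*sqrt(454) (C = sqrt(3714 + 3550) = sqrt(7264) = 4*sqrt(454) ≈ 85.229)
C*z(1, 6) = (4*sqrt(454))*8 = 32*sqrt(454)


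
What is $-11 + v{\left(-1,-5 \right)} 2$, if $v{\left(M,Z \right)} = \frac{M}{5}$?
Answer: $- \frac{57}{5} \approx -11.4$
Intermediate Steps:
$v{\left(M,Z \right)} = \frac{M}{5}$ ($v{\left(M,Z \right)} = M \frac{1}{5} = \frac{M}{5}$)
$-11 + v{\left(-1,-5 \right)} 2 = -11 + \frac{1}{5} \left(-1\right) 2 = -11 - \frac{2}{5} = - \frac{57}{5}$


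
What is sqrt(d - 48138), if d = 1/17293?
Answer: I*sqrt(14395565337869)/17293 ≈ 219.4*I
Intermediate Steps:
d = 1/17293 ≈ 5.7827e-5
sqrt(d - 48138) = sqrt(1/17293 - 48138) = sqrt(-832450433/17293) = I*sqrt(14395565337869)/17293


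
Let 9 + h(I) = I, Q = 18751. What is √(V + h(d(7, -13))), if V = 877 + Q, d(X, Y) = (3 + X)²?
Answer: 3*√2191 ≈ 140.42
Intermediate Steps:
V = 19628 (V = 877 + 18751 = 19628)
h(I) = -9 + I
√(V + h(d(7, -13))) = √(19628 + (-9 + (3 + 7)²)) = √(19628 + (-9 + 10²)) = √(19628 + (-9 + 100)) = √(19628 + 91) = √19719 = 3*√2191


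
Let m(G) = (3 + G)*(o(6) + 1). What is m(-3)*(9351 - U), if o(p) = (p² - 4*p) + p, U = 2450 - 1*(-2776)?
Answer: 0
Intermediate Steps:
U = 5226 (U = 2450 + 2776 = 5226)
o(p) = p² - 3*p
m(G) = 57 + 19*G (m(G) = (3 + G)*(6*(-3 + 6) + 1) = (3 + G)*(6*3 + 1) = (3 + G)*(18 + 1) = (3 + G)*19 = 57 + 19*G)
m(-3)*(9351 - U) = (57 + 19*(-3))*(9351 - 1*5226) = (57 - 57)*(9351 - 5226) = 0*4125 = 0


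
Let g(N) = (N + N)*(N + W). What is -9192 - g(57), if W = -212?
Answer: 8478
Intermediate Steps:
g(N) = 2*N*(-212 + N) (g(N) = (N + N)*(N - 212) = (2*N)*(-212 + N) = 2*N*(-212 + N))
-9192 - g(57) = -9192 - 2*57*(-212 + 57) = -9192 - 2*57*(-155) = -9192 - 1*(-17670) = -9192 + 17670 = 8478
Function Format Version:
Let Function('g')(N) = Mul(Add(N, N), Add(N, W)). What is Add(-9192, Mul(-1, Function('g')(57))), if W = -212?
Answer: 8478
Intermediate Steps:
Function('g')(N) = Mul(2, N, Add(-212, N)) (Function('g')(N) = Mul(Add(N, N), Add(N, -212)) = Mul(Mul(2, N), Add(-212, N)) = Mul(2, N, Add(-212, N)))
Add(-9192, Mul(-1, Function('g')(57))) = Add(-9192, Mul(-1, Mul(2, 57, Add(-212, 57)))) = Add(-9192, Mul(-1, Mul(2, 57, -155))) = Add(-9192, Mul(-1, -17670)) = Add(-9192, 17670) = 8478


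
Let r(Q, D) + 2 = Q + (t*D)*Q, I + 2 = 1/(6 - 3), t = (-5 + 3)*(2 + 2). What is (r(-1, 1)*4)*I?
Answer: -100/3 ≈ -33.333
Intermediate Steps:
t = -8 (t = -2*4 = -8)
I = -5/3 (I = -2 + 1/(6 - 3) = -2 + 1/3 = -2 + ⅓ = -5/3 ≈ -1.6667)
r(Q, D) = -2 + Q - 8*D*Q (r(Q, D) = -2 + (Q + (-8*D)*Q) = -2 + (Q - 8*D*Q) = -2 + Q - 8*D*Q)
(r(-1, 1)*4)*I = ((-2 - 1 - 8*1*(-1))*4)*(-5/3) = ((-2 - 1 + 8)*4)*(-5/3) = (5*4)*(-5/3) = 20*(-5/3) = -100/3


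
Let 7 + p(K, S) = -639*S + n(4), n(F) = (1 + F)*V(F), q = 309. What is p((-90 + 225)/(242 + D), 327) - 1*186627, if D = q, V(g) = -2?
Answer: -395597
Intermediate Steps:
D = 309
n(F) = -2 - 2*F (n(F) = (1 + F)*(-2) = -2 - 2*F)
p(K, S) = -17 - 639*S (p(K, S) = -7 + (-639*S + (-2 - 2*4)) = -7 + (-639*S + (-2 - 8)) = -7 + (-639*S - 10) = -7 + (-10 - 639*S) = -17 - 639*S)
p((-90 + 225)/(242 + D), 327) - 1*186627 = (-17 - 639*327) - 1*186627 = (-17 - 208953) - 186627 = -208970 - 186627 = -395597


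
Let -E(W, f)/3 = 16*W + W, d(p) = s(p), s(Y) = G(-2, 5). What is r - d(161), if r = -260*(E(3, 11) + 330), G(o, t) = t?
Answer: -46025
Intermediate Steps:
s(Y) = 5
d(p) = 5
E(W, f) = -51*W (E(W, f) = -3*(16*W + W) = -51*W)
r = -46020 (r = -260*(-51*3 + 330) = -260*(-153 + 330) = -260*177 = -46020)
r - d(161) = -46020 - 1*5 = -46020 - 5 = -46025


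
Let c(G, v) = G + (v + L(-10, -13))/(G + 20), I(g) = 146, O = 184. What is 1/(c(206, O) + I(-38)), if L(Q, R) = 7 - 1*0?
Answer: 226/79743 ≈ 0.0028341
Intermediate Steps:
L(Q, R) = 7 (L(Q, R) = 7 + 0 = 7)
c(G, v) = G + (7 + v)/(20 + G) (c(G, v) = G + (v + 7)/(G + 20) = G + (7 + v)/(20 + G))
1/(c(206, O) + I(-38)) = 1/((7 + 184 + 206**2 + 20*206)/(20 + 206) + 146) = 1/((7 + 184 + 42436 + 4120)/226 + 146) = 1/((1/226)*46747 + 146) = 1/(46747/226 + 146) = 1/(79743/226) = 226/79743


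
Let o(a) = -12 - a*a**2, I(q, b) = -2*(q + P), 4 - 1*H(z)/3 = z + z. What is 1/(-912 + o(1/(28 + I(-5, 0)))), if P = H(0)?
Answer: -2744/2535457 ≈ -0.0010823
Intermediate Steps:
H(z) = 12 - 6*z (H(z) = 12 - 3*(z + z) = 12 - 6*z)
P = 12 (P = 12 - 6*0 = 12 + 0 = 12)
I(q, b) = -24 - 2*q (I(q, b) = -2*(q + 12) = -2*(12 + q) = -24 - 2*q)
o(a) = -12 - a**3
1/(-912 + o(1/(28 + I(-5, 0)))) = 1/(-912 + (-12 - (1/(28 + (-24 - 2*(-5))))**3)) = 1/(-912 + (-12 - (1/(28 + (-24 + 10)))**3)) = 1/(-912 + (-12 - (1/(28 - 14))**3)) = 1/(-912 + (-12 - (1/14)**3)) = 1/(-912 + (-12 - 1*1/2744)) = 1/(-912 + (-12 - 1/2744)) = 1/(-912 - 32929/2744) = 1/(-2535457/2744) = -2744/2535457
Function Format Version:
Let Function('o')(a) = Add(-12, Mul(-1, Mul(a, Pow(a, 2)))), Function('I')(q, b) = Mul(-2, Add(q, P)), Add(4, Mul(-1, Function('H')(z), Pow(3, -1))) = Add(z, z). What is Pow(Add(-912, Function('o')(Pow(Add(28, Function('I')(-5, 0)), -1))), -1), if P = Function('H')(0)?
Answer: Rational(-2744, 2535457) ≈ -0.0010823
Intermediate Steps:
Function('H')(z) = Add(12, Mul(-6, z)) (Function('H')(z) = Add(12, Mul(-3, Add(z, z))) = Add(12, Mul(-3, Mul(2, z))) = Add(12, Mul(-6, z)))
P = 12 (P = Add(12, Mul(-6, 0)) = Add(12, 0) = 12)
Function('I')(q, b) = Add(-24, Mul(-2, q)) (Function('I')(q, b) = Mul(-2, Add(q, 12)) = Mul(-2, Add(12, q)) = Add(-24, Mul(-2, q)))
Function('o')(a) = Add(-12, Mul(-1, Pow(a, 3)))
Pow(Add(-912, Function('o')(Pow(Add(28, Function('I')(-5, 0)), -1))), -1) = Pow(Add(-912, Add(-12, Mul(-1, Pow(Pow(Add(28, Add(-24, Mul(-2, -5))), -1), 3)))), -1) = Pow(Add(-912, Add(-12, Mul(-1, Pow(Pow(Add(28, Add(-24, 10)), -1), 3)))), -1) = Pow(Add(-912, Add(-12, Mul(-1, Pow(Pow(Add(28, -14), -1), 3)))), -1) = Pow(Add(-912, Add(-12, Mul(-1, Pow(Pow(14, -1), 3)))), -1) = Pow(Add(-912, Add(-12, Mul(-1, Pow(Rational(1, 14), 3)))), -1) = Pow(Add(-912, Add(-12, Mul(-1, Rational(1, 2744)))), -1) = Pow(Add(-912, Add(-12, Rational(-1, 2744))), -1) = Pow(Add(-912, Rational(-32929, 2744)), -1) = Pow(Rational(-2535457, 2744), -1) = Rational(-2744, 2535457)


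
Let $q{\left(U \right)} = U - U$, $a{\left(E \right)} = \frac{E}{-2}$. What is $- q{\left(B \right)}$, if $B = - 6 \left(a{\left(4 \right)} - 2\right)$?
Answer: $0$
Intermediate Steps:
$a{\left(E \right)} = - \frac{E}{2}$ ($a{\left(E \right)} = E \left(- \frac{1}{2}\right) = - \frac{E}{2}$)
$B = 24$ ($B = - 6 \left(\left(- \frac{1}{2}\right) 4 - 2\right) = - 6 \left(-2 - 2\right) = \left(-6\right) \left(-4\right) = 24$)
$q{\left(U \right)} = 0$
$- q{\left(B \right)} = \left(-1\right) 0 = 0$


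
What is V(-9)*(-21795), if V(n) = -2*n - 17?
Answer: -21795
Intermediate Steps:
V(n) = -17 - 2*n
V(-9)*(-21795) = (-17 - 2*(-9))*(-21795) = (-17 + 18)*(-21795) = 1*(-21795) = -21795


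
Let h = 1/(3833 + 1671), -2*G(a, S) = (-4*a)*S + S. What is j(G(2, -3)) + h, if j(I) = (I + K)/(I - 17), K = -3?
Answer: 148663/302720 ≈ 0.49109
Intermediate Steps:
G(a, S) = -S/2 + 2*S*a (G(a, S) = -((-4*a)*S + S)/2 = -(-4*S*a + S)/2 = -(S - 4*S*a)/2 = -S/2 + 2*S*a)
j(I) = (-3 + I)/(-17 + I) (j(I) = (I - 3)/(I - 17) = (-3 + I)/(-17 + I))
h = 1/5504 ≈ 0.00018169
j(G(2, -3)) + h = (-3 + (½)*(-3)*(-1 + 4*2))/(-17 + (½)*(-3)*(-1 + 4*2)) + 1/5504 = (-3 + (½)*(-3)*(-1 + 8))/(-17 + (½)*(-3)*(-1 + 8)) + 1/5504 = (-3 + (½)*(-3)*7)/(-17 + (½)*(-3)*7) + 1/5504 = (-3 - 21/2)/(-17 - 21/2) + 1/5504 = -27/2/(-55/2) + 1/5504 = -2/55*(-27/2) + 1/5504 = 27/55 + 1/5504 = 148663/302720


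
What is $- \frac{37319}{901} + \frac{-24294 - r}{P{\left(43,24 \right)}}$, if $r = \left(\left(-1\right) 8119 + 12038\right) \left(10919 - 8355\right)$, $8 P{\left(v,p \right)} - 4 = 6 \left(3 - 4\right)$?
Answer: $\frac{36301649121}{901} \approx 4.029 \cdot 10^{7}$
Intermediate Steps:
$P{\left(v,p \right)} = - \frac{1}{4}$ ($P{\left(v,p \right)} = \frac{1}{2} + \frac{6 \left(3 - 4\right)}{8} = \frac{1}{2} + \frac{6 \left(-1\right)}{8} = \frac{1}{2} + \frac{1}{8} \left(-6\right) = \frac{1}{2} - \frac{3}{4} = - \frac{1}{4}$)
$r = 10048316$ ($r = \left(-8119 + 12038\right) 2564 = 3919 \cdot 2564 = 10048316$)
$- \frac{37319}{901} + \frac{-24294 - r}{P{\left(43,24 \right)}} = - \frac{37319}{901} + \frac{-24294 - 10048316}{- \frac{1}{4}} = \left(-37319\right) \frac{1}{901} + \left(-24294 - 10048316\right) \left(-4\right) = - \frac{37319}{901} - -40290440 = - \frac{37319}{901} + 40290440 = \frac{36301649121}{901}$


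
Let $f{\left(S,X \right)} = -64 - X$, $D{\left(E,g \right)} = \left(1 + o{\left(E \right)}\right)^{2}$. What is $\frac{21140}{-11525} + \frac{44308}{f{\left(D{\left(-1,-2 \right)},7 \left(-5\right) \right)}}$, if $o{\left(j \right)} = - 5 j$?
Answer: $- \frac{102252552}{66845} \approx -1529.7$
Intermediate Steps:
$D{\left(E,g \right)} = \left(1 - 5 E\right)^{2}$
$\frac{21140}{-11525} + \frac{44308}{f{\left(D{\left(-1,-2 \right)},7 \left(-5\right) \right)}} = \frac{21140}{-11525} + \frac{44308}{-64 - 7 \left(-5\right)} = 21140 \left(- \frac{1}{11525}\right) + \frac{44308}{-64 - -35} = - \frac{4228}{2305} + \frac{44308}{-64 + 35} = - \frac{4228}{2305} + \frac{44308}{-29} = - \frac{4228}{2305} + 44308 \left(- \frac{1}{29}\right) = - \frac{4228}{2305} - \frac{44308}{29} = - \frac{102252552}{66845}$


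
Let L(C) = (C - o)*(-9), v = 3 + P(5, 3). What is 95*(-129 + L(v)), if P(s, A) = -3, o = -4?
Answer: -15675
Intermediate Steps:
v = 0 (v = 3 - 3 = 0)
L(C) = -36 - 9*C (L(C) = (C - 1*(-4))*(-9) = (C + 4)*(-9) = (4 + C)*(-9) = -36 - 9*C)
95*(-129 + L(v)) = 95*(-129 + (-36 - 9*0)) = 95*(-129 + (-36 + 0)) = 95*(-129 - 36) = 95*(-165) = -15675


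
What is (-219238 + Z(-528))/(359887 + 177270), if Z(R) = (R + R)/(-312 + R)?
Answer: -7673286/18800495 ≈ -0.40814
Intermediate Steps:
Z(R) = 2*R/(-312 + R) (Z(R) = (2*R)/(-312 + R) = 2*R/(-312 + R))
(-219238 + Z(-528))/(359887 + 177270) = (-219238 + 2*(-528)/(-312 - 528))/(359887 + 177270) = (-219238 + 2*(-528)/(-840))/537157 = (-219238 + 2*(-528)*(-1/840))*(1/537157) = (-219238 + 44/35)*(1/537157) = -7673286/35*1/537157 = -7673286/18800495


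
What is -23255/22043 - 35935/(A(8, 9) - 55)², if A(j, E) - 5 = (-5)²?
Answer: -161329916/2755375 ≈ -58.551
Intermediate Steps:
A(j, E) = 30 (A(j, E) = 5 + (-5)² = 5 + 25 = 30)
-23255/22043 - 35935/(A(8, 9) - 55)² = -23255/22043 - 35935/(30 - 55)² = -23255*1/22043 - 35935/((-25)²) = -23255/22043 - 35935/625 = -23255/22043 - 35935*1/625 = -23255/22043 - 7187/125 = -161329916/2755375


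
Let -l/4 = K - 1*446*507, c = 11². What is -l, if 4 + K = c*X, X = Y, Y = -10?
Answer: -909344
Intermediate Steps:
X = -10
c = 121
K = -1214 (K = -4 + 121*(-10) = -4 - 1210 = -1214)
l = 909344 (l = -4*(-1214 - 1*446*507) = -4*(-1214 - 446*507) = -4*(-1214 - 226122) = -4*(-227336) = 909344)
-l = -1*909344 = -909344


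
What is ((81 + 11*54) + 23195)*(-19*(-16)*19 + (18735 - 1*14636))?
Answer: 235716250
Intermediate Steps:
((81 + 11*54) + 23195)*(-19*(-16)*19 + (18735 - 1*14636)) = ((81 + 594) + 23195)*(304*19 + (18735 - 14636)) = (675 + 23195)*(5776 + 4099) = 23870*9875 = 235716250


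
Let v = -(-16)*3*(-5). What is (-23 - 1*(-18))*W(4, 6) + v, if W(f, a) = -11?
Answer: -185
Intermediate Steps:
v = -240 (v = -4*(-12)*(-5) = 48*(-5) = -240)
(-23 - 1*(-18))*W(4, 6) + v = (-23 - 1*(-18))*(-11) - 240 = (-23 + 18)*(-11) - 240 = -5*(-11) - 240 = 55 - 240 = -185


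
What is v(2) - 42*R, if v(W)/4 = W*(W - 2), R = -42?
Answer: 1764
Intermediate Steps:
v(W) = 4*W*(-2 + W) (v(W) = 4*(W*(W - 2)) = 4*(W*(-2 + W)) = 4*W*(-2 + W))
v(2) - 42*R = 4*2*(-2 + 2) - 42*(-42) = 4*2*0 + 1764 = 0 + 1764 = 1764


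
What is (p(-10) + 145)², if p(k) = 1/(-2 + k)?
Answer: 3024121/144 ≈ 21001.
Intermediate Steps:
(p(-10) + 145)² = (1/(-2 - 10) + 145)² = (1/(-12) + 145)² = (-1/12 + 145)² = (1739/12)² = 3024121/144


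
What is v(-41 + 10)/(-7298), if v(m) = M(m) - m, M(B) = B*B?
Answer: -496/3649 ≈ -0.13593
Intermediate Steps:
M(B) = B²
v(m) = m² - m
v(-41 + 10)/(-7298) = ((-41 + 10)*(-1 + (-41 + 10)))/(-7298) = -31*(-1 - 31)*(-1/7298) = -31*(-32)*(-1/7298) = 992*(-1/7298) = -496/3649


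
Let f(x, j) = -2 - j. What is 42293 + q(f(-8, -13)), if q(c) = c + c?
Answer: 42315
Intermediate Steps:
q(c) = 2*c
42293 + q(f(-8, -13)) = 42293 + 2*(-2 - 1*(-13)) = 42293 + 2*(-2 + 13) = 42293 + 2*11 = 42293 + 22 = 42315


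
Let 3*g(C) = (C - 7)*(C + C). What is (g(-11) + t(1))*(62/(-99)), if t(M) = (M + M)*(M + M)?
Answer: -8432/99 ≈ -85.172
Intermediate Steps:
t(M) = 4*M² (t(M) = (2*M)*(2*M) = 4*M²)
g(C) = 2*C*(-7 + C)/3 (g(C) = ((C - 7)*(C + C))/3 = ((-7 + C)*(2*C))/3 = (2*C*(-7 + C))/3 = 2*C*(-7 + C)/3)
(g(-11) + t(1))*(62/(-99)) = ((⅔)*(-11)*(-7 - 11) + 4*1²)*(62/(-99)) = ((⅔)*(-11)*(-18) + 4*1)*(62*(-1/99)) = (132 + 4)*(-62/99) = 136*(-62/99) = -8432/99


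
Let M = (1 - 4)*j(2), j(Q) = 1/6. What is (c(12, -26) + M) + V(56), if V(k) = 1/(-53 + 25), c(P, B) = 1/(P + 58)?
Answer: -73/140 ≈ -0.52143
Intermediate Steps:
j(Q) = ⅙
c(P, B) = 1/(58 + P)
M = -½ (M = (1 - 4)*(⅙) = -3*⅙ = -½ ≈ -0.50000)
V(k) = -1/28 (V(k) = 1/(-28) = -1/28)
(c(12, -26) + M) + V(56) = (1/(58 + 12) - ½) - 1/28 = (1/70 - ½) - 1/28 = -17/35 - 1/28 = -73/140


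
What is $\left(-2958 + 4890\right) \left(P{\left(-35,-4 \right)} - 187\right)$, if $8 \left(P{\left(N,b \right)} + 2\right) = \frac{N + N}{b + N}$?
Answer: $- \frac{4741289}{13} \approx -3.6471 \cdot 10^{5}$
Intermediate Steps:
$P{\left(N,b \right)} = -2 + \frac{N}{4 \left(N + b\right)}$ ($P{\left(N,b \right)} = -2 + \frac{\left(N + N\right) \frac{1}{b + N}}{8} = -2 + \frac{2 N \frac{1}{N + b}}{8} = -2 + \frac{N}{4 \left(N + b\right)}$)
$\left(-2958 + 4890\right) \left(P{\left(-35,-4 \right)} - 187\right) = \left(-2958 + 4890\right) \left(\frac{\left(-2\right) \left(-4\right) - - \frac{245}{4}}{-35 - 4} - 187\right) = 1932 \left(\frac{8 + \frac{245}{4}}{-39} - 187\right) = 1932 \left(\left(- \frac{1}{39}\right) \frac{277}{4} - 187\right) = 1932 \left(- \frac{277}{156} - 187\right) = 1932 \left(- \frac{29449}{156}\right) = - \frac{4741289}{13}$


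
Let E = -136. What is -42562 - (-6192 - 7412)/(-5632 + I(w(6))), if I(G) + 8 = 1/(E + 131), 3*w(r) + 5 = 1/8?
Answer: -1200358982/28201 ≈ -42564.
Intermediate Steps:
w(r) = -13/8 (w(r) = -5/3 + (⅓)/8 = -5/3 + (⅓)*(⅛) = -5/3 + 1/24 = -13/8)
I(G) = -41/5 (I(G) = -8 + 1/(-136 + 131) = -8 + 1/(-5) = -8 - ⅕ = -41/5)
-42562 - (-6192 - 7412)/(-5632 + I(w(6))) = -42562 - (-6192 - 7412)/(-5632 - 41/5) = -42562 - (-13604)/(-28201/5) = -42562 - (-13604)*(-5)/28201 = -42562 - 1*68020/28201 = -42562 - 68020/28201 = -1200358982/28201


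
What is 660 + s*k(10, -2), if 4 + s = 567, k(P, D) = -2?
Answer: -466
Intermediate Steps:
s = 563 (s = -4 + 567 = 563)
660 + s*k(10, -2) = 660 + 563*(-2) = 660 - 1126 = -466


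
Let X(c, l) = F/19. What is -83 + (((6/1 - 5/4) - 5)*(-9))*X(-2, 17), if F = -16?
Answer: -1613/19 ≈ -84.895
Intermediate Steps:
X(c, l) = -16/19
-83 + (((6/1 - 5/4) - 5)*(-9))*X(-2, 17) = -83 + (((6/1 - 5/4) - 5)*(-9))*(-16/19) = -83 + (((6*1 - 5*1/4) - 5)*(-9))*(-16/19) = -83 + (((6 - 5/4) - 5)*(-9))*(-16/19) = -83 + ((19/4 - 5)*(-9))*(-16/19) = -83 - 1/4*(-9)*(-16/19) = -83 + (9/4)*(-16/19) = -83 - 36/19 = -1613/19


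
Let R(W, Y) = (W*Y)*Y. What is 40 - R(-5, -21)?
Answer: 2245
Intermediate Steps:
R(W, Y) = W*Y²
40 - R(-5, -21) = 40 - (-5)*(-21)² = 40 - (-5)*441 = 40 - 1*(-2205) = 40 + 2205 = 2245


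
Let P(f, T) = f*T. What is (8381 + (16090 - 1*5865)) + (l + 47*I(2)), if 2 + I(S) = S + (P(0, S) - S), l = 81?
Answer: 18593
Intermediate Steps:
P(f, T) = T*f
I(S) = -2 (I(S) = -2 + (S + (S*0 - S)) = -2 + (S + (0 - S)) = -2 + (S - S) = -2 + 0 = -2)
(8381 + (16090 - 1*5865)) + (l + 47*I(2)) = (8381 + (16090 - 1*5865)) + (81 + 47*(-2)) = (8381 + (16090 - 5865)) + (81 - 94) = (8381 + 10225) - 13 = 18606 - 13 = 18593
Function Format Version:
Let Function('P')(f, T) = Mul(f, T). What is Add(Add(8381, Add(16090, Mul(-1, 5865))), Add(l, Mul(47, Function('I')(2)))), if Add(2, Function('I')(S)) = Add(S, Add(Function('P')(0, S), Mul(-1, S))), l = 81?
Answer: 18593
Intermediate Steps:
Function('P')(f, T) = Mul(T, f)
Function('I')(S) = -2 (Function('I')(S) = Add(-2, Add(S, Add(Mul(S, 0), Mul(-1, S)))) = Add(-2, Add(S, Add(0, Mul(-1, S)))) = Add(-2, Add(S, Mul(-1, S))) = Add(-2, 0) = -2)
Add(Add(8381, Add(16090, Mul(-1, 5865))), Add(l, Mul(47, Function('I')(2)))) = Add(Add(8381, Add(16090, Mul(-1, 5865))), Add(81, Mul(47, -2))) = Add(Add(8381, Add(16090, -5865)), Add(81, -94)) = Add(Add(8381, 10225), -13) = Add(18606, -13) = 18593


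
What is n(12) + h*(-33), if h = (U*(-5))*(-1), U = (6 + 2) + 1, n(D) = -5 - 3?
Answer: -1493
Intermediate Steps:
n(D) = -8
U = 9 (U = 8 + 1 = 9)
h = 45 (h = (9*(-5))*(-1) = -45*(-1) = 45)
n(12) + h*(-33) = -8 + 45*(-33) = -8 - 1485 = -1493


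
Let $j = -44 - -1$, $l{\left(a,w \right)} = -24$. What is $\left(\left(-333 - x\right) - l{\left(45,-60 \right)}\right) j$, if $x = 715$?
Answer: $44032$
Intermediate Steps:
$j = -43$ ($j = -44 + 1 = -43$)
$\left(\left(-333 - x\right) - l{\left(45,-60 \right)}\right) j = \left(\left(-333 - 715\right) - -24\right) \left(-43\right) = \left(\left(-333 - 715\right) + 24\right) \left(-43\right) = \left(-1048 + 24\right) \left(-43\right) = \left(-1024\right) \left(-43\right) = 44032$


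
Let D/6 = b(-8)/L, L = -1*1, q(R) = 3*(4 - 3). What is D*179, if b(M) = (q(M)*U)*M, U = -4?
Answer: -103104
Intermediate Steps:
q(R) = 3 (q(R) = 3*1 = 3)
b(M) = -12*M (b(M) = (3*(-4))*M = -12*M)
L = -1
D = -576 (D = 6*(-12*(-8)/(-1)) = 6*(96*(-1)) = 6*(-96) = -576)
D*179 = -576*179 = -103104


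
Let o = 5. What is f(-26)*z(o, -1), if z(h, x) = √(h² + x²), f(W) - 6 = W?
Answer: -20*√26 ≈ -101.98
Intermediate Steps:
f(W) = 6 + W
f(-26)*z(o, -1) = (6 - 26)*√(5² + (-1)²) = -20*√(25 + 1) = -20*√26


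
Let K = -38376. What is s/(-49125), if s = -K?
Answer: -12792/16375 ≈ -0.78119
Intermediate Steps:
s = 38376 (s = -1*(-38376) = 38376)
s/(-49125) = 38376/(-49125) = 38376*(-1/49125) = -12792/16375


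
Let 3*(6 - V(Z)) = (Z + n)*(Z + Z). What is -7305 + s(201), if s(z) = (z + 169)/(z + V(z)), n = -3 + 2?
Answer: -194262235/26593 ≈ -7305.0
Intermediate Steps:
n = -1
V(Z) = 6 - 2*Z*(-1 + Z)/3 (V(Z) = 6 - (Z - 1)*(Z + Z)/3 = 6 - (-1 + Z)*2*Z/3 = 6 - 2*Z*(-1 + Z)/3)
s(z) = (169 + z)/(6 - 2*z²/3 + 5*z/3) (s(z) = (z + 169)/(z + (6 - 2*z²/3 + 2*z/3)) = (169 + z)/(6 - 2*z²/3 + 5*z/3))
-7305 + s(201) = -7305 + 3*(-169 - 1*201)/(-18 - 5*201 + 2*201²) = -7305 + 3*(-169 - 201)/(-18 - 1005 + 2*40401) = -7305 + 3*(-370)/(-18 - 1005 + 80802) = -7305 + 3*(-370)/79779 = -7305 + 3*(1/79779)*(-370) = -7305 - 370/26593 = -194262235/26593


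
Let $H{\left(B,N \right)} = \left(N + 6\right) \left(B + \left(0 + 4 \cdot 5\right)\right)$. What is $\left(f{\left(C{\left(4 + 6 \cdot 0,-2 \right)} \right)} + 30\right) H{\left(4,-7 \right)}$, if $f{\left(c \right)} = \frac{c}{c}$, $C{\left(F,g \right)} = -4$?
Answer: $-744$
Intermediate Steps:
$H{\left(B,N \right)} = \left(6 + N\right) \left(20 + B\right)$ ($H{\left(B,N \right)} = \left(6 + N\right) \left(B + \left(0 + 20\right)\right) = \left(6 + N\right) \left(B + 20\right) = \left(6 + N\right) \left(20 + B\right)$)
$f{\left(c \right)} = 1$
$\left(f{\left(C{\left(4 + 6 \cdot 0,-2 \right)} \right)} + 30\right) H{\left(4,-7 \right)} = \left(1 + 30\right) \left(120 + 6 \cdot 4 + 20 \left(-7\right) + 4 \left(-7\right)\right) = 31 \left(120 + 24 - 140 - 28\right) = 31 \left(-24\right) = -744$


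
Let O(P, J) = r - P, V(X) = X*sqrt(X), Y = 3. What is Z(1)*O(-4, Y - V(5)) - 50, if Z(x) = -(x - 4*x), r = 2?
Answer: -32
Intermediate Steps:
Z(x) = 3*x (Z(x) = -(-3)*x = 3*x)
V(X) = X**(3/2)
O(P, J) = 2 - P
Z(1)*O(-4, Y - V(5)) - 50 = (3*1)*(2 - 1*(-4)) - 50 = 3*(2 + 4) - 50 = 3*6 - 50 = 18 - 50 = -32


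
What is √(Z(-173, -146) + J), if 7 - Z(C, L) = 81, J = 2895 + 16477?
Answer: √19298 ≈ 138.92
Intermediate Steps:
J = 19372
Z(C, L) = -74 (Z(C, L) = 7 - 1*81 = 7 - 81 = -74)
√(Z(-173, -146) + J) = √(-74 + 19372) = √19298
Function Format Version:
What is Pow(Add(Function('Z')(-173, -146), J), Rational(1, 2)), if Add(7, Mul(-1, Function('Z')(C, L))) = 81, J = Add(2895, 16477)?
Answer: Pow(19298, Rational(1, 2)) ≈ 138.92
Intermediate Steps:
J = 19372
Function('Z')(C, L) = -74 (Function('Z')(C, L) = Add(7, Mul(-1, 81)) = Add(7, -81) = -74)
Pow(Add(Function('Z')(-173, -146), J), Rational(1, 2)) = Pow(Add(-74, 19372), Rational(1, 2)) = Pow(19298, Rational(1, 2))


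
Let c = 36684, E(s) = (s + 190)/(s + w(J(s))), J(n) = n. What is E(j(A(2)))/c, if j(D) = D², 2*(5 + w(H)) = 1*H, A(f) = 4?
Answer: 103/348498 ≈ 0.00029555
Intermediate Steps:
w(H) = -5 + H/2 (w(H) = -5 + (1*H)/2 = -5 + H/2)
E(s) = (190 + s)/(-5 + 3*s/2) (E(s) = (s + 190)/(s + (-5 + s/2)) = (190 + s)/(-5 + 3*s/2))
E(j(A(2)))/c = (2*(190 + 4²)/(-10 + 3*4²))/36684 = (2*(190 + 16)/(-10 + 3*16))*(1/36684) = (2*206/(-10 + 48))*(1/36684) = (2*206/38)*(1/36684) = (2*(1/38)*206)*(1/36684) = (206/19)*(1/36684) = 103/348498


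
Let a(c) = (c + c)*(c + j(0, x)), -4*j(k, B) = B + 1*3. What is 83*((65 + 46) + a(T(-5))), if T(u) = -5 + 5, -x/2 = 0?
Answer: 9213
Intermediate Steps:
x = 0 (x = -2*0 = 0)
T(u) = 0
j(k, B) = -¾ - B/4 (j(k, B) = -(B + 1*3)/4 = -(B + 3)/4 = -(3 + B)/4 = -¾ - B/4)
a(c) = 2*c*(-¾ + c) (a(c) = (c + c)*(c + (-¾ - ¼*0)) = (2*c)*(c + (-¾ + 0)) = (2*c)*(c - ¾) = (2*c)*(-¾ + c) = 2*c*(-¾ + c))
83*((65 + 46) + a(T(-5))) = 83*((65 + 46) + (½)*0*(-3 + 4*0)) = 83*(111 + (½)*0*(-3 + 0)) = 83*(111 + (½)*0*(-3)) = 83*(111 + 0) = 83*111 = 9213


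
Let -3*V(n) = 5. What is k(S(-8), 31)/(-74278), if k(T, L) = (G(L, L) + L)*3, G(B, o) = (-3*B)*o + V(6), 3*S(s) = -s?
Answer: 8561/74278 ≈ 0.11526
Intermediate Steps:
V(n) = -5/3 (V(n) = -1/3*5 = -5/3)
S(s) = -s/3 (S(s) = (-s)/3 = -s/3)
G(B, o) = -5/3 - 3*B*o (G(B, o) = (-3*B)*o - 5/3 = -3*B*o - 5/3 = -5/3 - 3*B*o)
k(T, L) = -5 - 9*L**2 + 3*L (k(T, L) = ((-5/3 - 3*L*L) + L)*3 = ((-5/3 - 3*L**2) + L)*3 = (-5/3 + L - 3*L**2)*3 = -5 - 9*L**2 + 3*L)
k(S(-8), 31)/(-74278) = (-5 - 9*31**2 + 3*31)/(-74278) = (-5 - 9*961 + 93)*(-1/74278) = (-5 - 8649 + 93)*(-1/74278) = -8561*(-1/74278) = 8561/74278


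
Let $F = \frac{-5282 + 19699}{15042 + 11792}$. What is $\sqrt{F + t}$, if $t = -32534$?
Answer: $\frac{i \sqrt{23426160865126}}{26834} \approx 180.37 i$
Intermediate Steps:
$F = \frac{14417}{26834} \approx 0.53727$
$\sqrt{F + t} = \sqrt{\frac{14417}{26834} - 32534} = \sqrt{- \frac{873002939}{26834}} = \frac{i \sqrt{23426160865126}}{26834}$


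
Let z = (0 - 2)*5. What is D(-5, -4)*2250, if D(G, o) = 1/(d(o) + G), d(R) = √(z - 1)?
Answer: -625/2 - 125*I*√11/2 ≈ -312.5 - 207.29*I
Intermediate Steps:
z = -10 (z = -2*5 = -10)
d(R) = I*√11 (d(R) = √(-10 - 1) = √(-11) = I*√11)
D(G, o) = 1/(G + I*√11) (D(G, o) = 1/(I*√11 + G) = 1/(G + I*√11))
D(-5, -4)*2250 = 2250/(-5 + I*√11)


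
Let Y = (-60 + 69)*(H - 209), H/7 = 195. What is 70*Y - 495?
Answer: 727785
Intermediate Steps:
H = 1365 (H = 7*195 = 1365)
Y = 10404 (Y = (-60 + 69)*(1365 - 209) = 9*1156 = 10404)
70*Y - 495 = 70*10404 - 495 = 728280 - 495 = 727785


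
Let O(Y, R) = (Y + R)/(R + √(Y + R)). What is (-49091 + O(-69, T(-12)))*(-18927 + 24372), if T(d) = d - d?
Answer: -267300495 + 5445*I*√69 ≈ -2.673e+8 + 45230.0*I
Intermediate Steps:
T(d) = 0
O(Y, R) = (R + Y)/(R + √(R + Y))
(-49091 + O(-69, T(-12)))*(-18927 + 24372) = (-49091 + (0 - 69)/(0 + √(0 - 69)))*(-18927 + 24372) = (-49091 - 69/(0 + √(-69)))*5445 = (-49091 - 69/(0 + I*√69))*5445 = (-49091 - 69/(I*√69))*5445 = (-49091 - I*√69/69*(-69))*5445 = (-49091 + I*√69)*5445 = -267300495 + 5445*I*√69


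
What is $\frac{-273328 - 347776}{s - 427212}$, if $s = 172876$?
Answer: $\frac{38819}{15896} \approx 2.4421$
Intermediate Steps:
$\frac{-273328 - 347776}{s - 427212} = \frac{-273328 - 347776}{172876 - 427212} = - \frac{621104}{-254336} = \left(-621104\right) \left(- \frac{1}{254336}\right) = \frac{38819}{15896}$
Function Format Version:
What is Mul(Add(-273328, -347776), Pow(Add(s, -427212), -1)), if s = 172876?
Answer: Rational(38819, 15896) ≈ 2.4421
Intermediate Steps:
Mul(Add(-273328, -347776), Pow(Add(s, -427212), -1)) = Mul(Add(-273328, -347776), Pow(Add(172876, -427212), -1)) = Mul(-621104, Pow(-254336, -1)) = Mul(-621104, Rational(-1, 254336)) = Rational(38819, 15896)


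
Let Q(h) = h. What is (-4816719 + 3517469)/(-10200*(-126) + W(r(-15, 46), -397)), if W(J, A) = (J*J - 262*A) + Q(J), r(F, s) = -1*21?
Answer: -649625/694817 ≈ -0.93496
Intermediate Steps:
r(F, s) = -21
W(J, A) = J + J**2 - 262*A (W(J, A) = (J*J - 262*A) + J = (J**2 - 262*A) + J = J + J**2 - 262*A)
(-4816719 + 3517469)/(-10200*(-126) + W(r(-15, 46), -397)) = (-4816719 + 3517469)/(-10200*(-126) + (-21 + (-21)**2 - 262*(-397))) = -1299250/(1285200 + (-21 + 441 + 104014)) = -1299250/(1285200 + 104434) = -1299250/1389634 = -1299250*1/1389634 = -649625/694817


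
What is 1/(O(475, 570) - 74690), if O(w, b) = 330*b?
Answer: 1/113410 ≈ 8.8176e-6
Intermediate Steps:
1/(O(475, 570) - 74690) = 1/(330*570 - 74690) = 1/(188100 - 74690) = 1/113410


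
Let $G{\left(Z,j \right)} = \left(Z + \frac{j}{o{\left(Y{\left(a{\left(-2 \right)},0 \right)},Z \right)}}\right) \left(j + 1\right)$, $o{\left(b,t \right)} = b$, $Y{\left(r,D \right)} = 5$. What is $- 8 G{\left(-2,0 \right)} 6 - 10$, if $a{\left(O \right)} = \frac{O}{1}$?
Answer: $86$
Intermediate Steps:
$a{\left(O \right)} = O$ ($a{\left(O \right)} = O 1 = O$)
$G{\left(Z,j \right)} = \left(1 + j\right) \left(Z + \frac{j}{5}\right)$ ($G{\left(Z,j \right)} = \left(Z + \frac{j}{5}\right) \left(j + 1\right) = \left(Z + j \frac{1}{5}\right) \left(1 + j\right) = \left(Z + \frac{j}{5}\right) \left(1 + j\right) = \left(1 + j\right) \left(Z + \frac{j}{5}\right)$)
$- 8 G{\left(-2,0 \right)} 6 - 10 = - 8 \left(\frac{1}{5} \cdot 0 + \frac{0^{2}}{5} - 2 \left(1 + 0\right)\right) 6 - 10 = - 8 \left(0 + \frac{1}{5} \cdot 0 - 2\right) 6 - 10 = - 8 \left(0 + 0 - 2\right) 6 - 10 = - 8 \left(\left(-2\right) 6\right) - 10 = \left(-8\right) \left(-12\right) - 10 = 96 - 10 = 86$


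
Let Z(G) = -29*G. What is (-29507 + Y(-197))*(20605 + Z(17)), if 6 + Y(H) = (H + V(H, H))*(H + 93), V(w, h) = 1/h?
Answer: -35755535952/197 ≈ -1.8150e+8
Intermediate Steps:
Y(H) = -6 + (93 + H)*(H + 1/H) (Y(H) = -6 + (H + 1/H)*(H + 93) = -6 + (H + 1/H)*(93 + H) = -6 + (93 + H)*(H + 1/H))
(-29507 + Y(-197))*(20605 + Z(17)) = (-29507 + (-5 + (-197)² + 93*(-197) + 93/(-197)))*(20605 - 29*17) = (-29507 + (-5 + 38809 - 18321 + 93*(-1/197)))*(20605 - 493) = (-29507 + (-5 + 38809 - 18321 - 93/197))*20112 = (-29507 + 4035058/197)*20112 = -1777821/197*20112 = -35755535952/197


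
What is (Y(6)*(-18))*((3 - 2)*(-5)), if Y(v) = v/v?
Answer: 90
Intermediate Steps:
Y(v) = 1
(Y(6)*(-18))*((3 - 2)*(-5)) = (1*(-18))*((3 - 2)*(-5)) = -18*(-5) = 90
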